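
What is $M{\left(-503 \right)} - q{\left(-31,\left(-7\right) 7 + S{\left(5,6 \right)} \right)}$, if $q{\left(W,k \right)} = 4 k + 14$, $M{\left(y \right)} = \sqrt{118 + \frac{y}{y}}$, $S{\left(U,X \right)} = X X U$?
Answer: $-538 + \sqrt{119} \approx -527.09$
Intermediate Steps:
$S{\left(U,X \right)} = U X^{2}$ ($S{\left(U,X \right)} = X^{2} U = U X^{2}$)
$M{\left(y \right)} = \sqrt{119}$ ($M{\left(y \right)} = \sqrt{118 + 1} = \sqrt{119}$)
$q{\left(W,k \right)} = 14 + 4 k$
$M{\left(-503 \right)} - q{\left(-31,\left(-7\right) 7 + S{\left(5,6 \right)} \right)} = \sqrt{119} - \left(14 + 4 \left(\left(-7\right) 7 + 5 \cdot 6^{2}\right)\right) = \sqrt{119} - \left(14 + 4 \left(-49 + 5 \cdot 36\right)\right) = \sqrt{119} - \left(14 + 4 \left(-49 + 180\right)\right) = \sqrt{119} - \left(14 + 4 \cdot 131\right) = \sqrt{119} - \left(14 + 524\right) = \sqrt{119} - 538 = -538 + \sqrt{119}$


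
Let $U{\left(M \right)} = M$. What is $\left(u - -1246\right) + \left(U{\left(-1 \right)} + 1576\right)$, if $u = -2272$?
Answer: $549$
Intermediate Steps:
$\left(u - -1246\right) + \left(U{\left(-1 \right)} + 1576\right) = \left(-2272 - -1246\right) + \left(-1 + 1576\right) = \left(-2272 + \left(-352 + 1598\right)\right) + 1575 = \left(-2272 + 1246\right) + 1575 = -1026 + 1575 = 549$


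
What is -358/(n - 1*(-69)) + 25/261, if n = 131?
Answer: -44219/26100 ≈ -1.6942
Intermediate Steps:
-358/(n - 1*(-69)) + 25/261 = -358/(131 - 1*(-69)) + 25/261 = -358/(131 + 69) + 25*(1/261) = -358/200 + 25/261 = -358*1/200 + 25/261 = -179/100 + 25/261 = -44219/26100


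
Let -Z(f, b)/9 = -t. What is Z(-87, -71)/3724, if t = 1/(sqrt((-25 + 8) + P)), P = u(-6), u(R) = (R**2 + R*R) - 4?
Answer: 3*sqrt(51)/63308 ≈ 0.00033841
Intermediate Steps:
u(R) = -4 + 2*R**2 (u(R) = (R**2 + R**2) - 4 = 2*R**2 - 4 = -4 + 2*R**2)
P = 68 (P = -4 + 2*(-6)**2 = -4 + 2*36 = -4 + 72 = 68)
t = sqrt(51)/51 (t = 1/(sqrt((-25 + 8) + 68)) = 1/(sqrt(-17 + 68)) = 1/(sqrt(51)) = sqrt(51)/51 ≈ 0.14003)
Z(f, b) = 3*sqrt(51)/17 (Z(f, b) = -(-9)*sqrt(51)/51 = -(-3)*sqrt(51)/17 = 3*sqrt(51)/17)
Z(-87, -71)/3724 = (3*sqrt(51)/17)/3724 = (3*sqrt(51)/17)*(1/3724) = 3*sqrt(51)/63308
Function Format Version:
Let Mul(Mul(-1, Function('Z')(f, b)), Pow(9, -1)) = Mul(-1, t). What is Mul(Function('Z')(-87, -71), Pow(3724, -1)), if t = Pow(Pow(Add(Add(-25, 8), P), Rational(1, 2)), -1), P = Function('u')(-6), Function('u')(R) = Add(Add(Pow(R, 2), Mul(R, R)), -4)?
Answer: Mul(Rational(3, 63308), Pow(51, Rational(1, 2))) ≈ 0.00033841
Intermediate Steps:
Function('u')(R) = Add(-4, Mul(2, Pow(R, 2))) (Function('u')(R) = Add(Add(Pow(R, 2), Pow(R, 2)), -4) = Add(Mul(2, Pow(R, 2)), -4) = Add(-4, Mul(2, Pow(R, 2))))
P = 68 (P = Add(-4, Mul(2, Pow(-6, 2))) = Add(-4, Mul(2, 36)) = Add(-4, 72) = 68)
t = Mul(Rational(1, 51), Pow(51, Rational(1, 2))) (t = Pow(Pow(Add(Add(-25, 8), 68), Rational(1, 2)), -1) = Pow(Pow(Add(-17, 68), Rational(1, 2)), -1) = Pow(Pow(51, Rational(1, 2)), -1) = Mul(Rational(1, 51), Pow(51, Rational(1, 2))) ≈ 0.14003)
Function('Z')(f, b) = Mul(Rational(3, 17), Pow(51, Rational(1, 2))) (Function('Z')(f, b) = Mul(-9, Mul(-1, Mul(Rational(1, 51), Pow(51, Rational(1, 2))))) = Mul(-9, Mul(Rational(-1, 51), Pow(51, Rational(1, 2)))) = Mul(Rational(3, 17), Pow(51, Rational(1, 2))))
Mul(Function('Z')(-87, -71), Pow(3724, -1)) = Mul(Mul(Rational(3, 17), Pow(51, Rational(1, 2))), Pow(3724, -1)) = Mul(Mul(Rational(3, 17), Pow(51, Rational(1, 2))), Rational(1, 3724)) = Mul(Rational(3, 63308), Pow(51, Rational(1, 2)))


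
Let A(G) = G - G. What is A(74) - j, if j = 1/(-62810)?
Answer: 1/62810 ≈ 1.5921e-5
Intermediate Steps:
A(G) = 0
j = -1/62810 ≈ -1.5921e-5
A(74) - j = 0 - 1*(-1/62810) = 0 + 1/62810 = 1/62810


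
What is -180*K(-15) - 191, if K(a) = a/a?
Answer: -371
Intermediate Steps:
K(a) = 1
-180*K(-15) - 191 = -180*1 - 191 = -180 - 191 = -371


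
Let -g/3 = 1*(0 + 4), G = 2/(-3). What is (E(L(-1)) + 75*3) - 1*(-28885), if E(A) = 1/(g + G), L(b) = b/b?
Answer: 1106177/38 ≈ 29110.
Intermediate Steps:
G = -2/3 (G = 2*(-1/3) = -2/3 ≈ -0.66667)
L(b) = 1
g = -12 (g = -3*(0 + 4) = -3*4 = -12)
E(A) = -3/38 (E(A) = 1/(-12 - 2/3) = 1/(-38/3) = -3/38)
(E(L(-1)) + 75*3) - 1*(-28885) = (-3/38 + 75*3) - 1*(-28885) = (-3/38 + 225) + 28885 = 8547/38 + 28885 = 1106177/38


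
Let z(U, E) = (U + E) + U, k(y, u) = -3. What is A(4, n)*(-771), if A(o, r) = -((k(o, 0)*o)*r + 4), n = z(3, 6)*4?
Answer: -441012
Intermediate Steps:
z(U, E) = E + 2*U (z(U, E) = (E + U) + U = E + 2*U)
n = 48 (n = (6 + 2*3)*4 = (6 + 6)*4 = 12*4 = 48)
A(o, r) = -4 + 3*o*r (A(o, r) = -((-3*o)*r + 4) = -(-3*o*r + 4) = -(4 - 3*o*r) = -4 + 3*o*r)
A(4, n)*(-771) = (-4 + 3*4*48)*(-771) = (-4 + 576)*(-771) = 572*(-771) = -441012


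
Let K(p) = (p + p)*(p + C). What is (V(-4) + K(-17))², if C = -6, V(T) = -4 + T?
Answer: 599076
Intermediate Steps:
K(p) = 2*p*(-6 + p) (K(p) = (p + p)*(p - 6) = (2*p)*(-6 + p) = 2*p*(-6 + p))
(V(-4) + K(-17))² = ((-4 - 4) + 2*(-17)*(-6 - 17))² = (-8 + 2*(-17)*(-23))² = (-8 + 782)² = 774² = 599076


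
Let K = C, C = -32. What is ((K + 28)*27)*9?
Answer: -972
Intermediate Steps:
K = -32
((K + 28)*27)*9 = ((-32 + 28)*27)*9 = -4*27*9 = -108*9 = -972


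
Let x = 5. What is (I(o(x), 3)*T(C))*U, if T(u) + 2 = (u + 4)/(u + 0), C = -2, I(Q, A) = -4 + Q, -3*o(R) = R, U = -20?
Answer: -340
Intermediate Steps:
o(R) = -R/3
T(u) = -2 + (4 + u)/u (T(u) = -2 + (u + 4)/(u + 0) = -2 + (4 + u)/u)
(I(o(x), 3)*T(C))*U = ((-4 - 1/3*5)*((4 - 1*(-2))/(-2)))*(-20) = ((-4 - 5/3)*(-(4 + 2)/2))*(-20) = -(-17)*6/6*(-20) = -17/3*(-3)*(-20) = 17*(-20) = -340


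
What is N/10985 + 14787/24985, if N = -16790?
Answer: -51412591/54892045 ≈ -0.93661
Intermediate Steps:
N/10985 + 14787/24985 = -16790/10985 + 14787/24985 = -16790*1/10985 + 14787*(1/24985) = -3358/2197 + 14787/24985 = -51412591/54892045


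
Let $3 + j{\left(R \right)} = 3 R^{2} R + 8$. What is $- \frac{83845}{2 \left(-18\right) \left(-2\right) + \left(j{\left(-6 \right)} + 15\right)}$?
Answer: $\frac{83845}{556} \approx 150.8$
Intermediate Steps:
$j{\left(R \right)} = 5 + 3 R^{3}$ ($j{\left(R \right)} = -3 + \left(3 R^{2} R + 8\right) = -3 + \left(3 R^{3} + 8\right) = -3 + \left(8 + 3 R^{3}\right) = 5 + 3 R^{3}$)
$- \frac{83845}{2 \left(-18\right) \left(-2\right) + \left(j{\left(-6 \right)} + 15\right)} = - \frac{83845}{2 \left(-18\right) \left(-2\right) + \left(\left(5 + 3 \left(-6\right)^{3}\right) + 15\right)} = - \frac{83845}{\left(-36\right) \left(-2\right) + \left(\left(5 + 3 \left(-216\right)\right) + 15\right)} = - \frac{83845}{72 + \left(\left(5 - 648\right) + 15\right)} = - \frac{83845}{72 + \left(-643 + 15\right)} = - \frac{83845}{72 - 628} = - \frac{83845}{-556} = \left(-83845\right) \left(- \frac{1}{556}\right) = \frac{83845}{556}$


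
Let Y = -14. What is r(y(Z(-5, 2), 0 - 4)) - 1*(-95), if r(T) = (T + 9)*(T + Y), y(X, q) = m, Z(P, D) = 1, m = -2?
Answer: -17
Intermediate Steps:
y(X, q) = -2
r(T) = (-14 + T)*(9 + T) (r(T) = (T + 9)*(T - 14) = (9 + T)*(-14 + T) = (-14 + T)*(9 + T))
r(y(Z(-5, 2), 0 - 4)) - 1*(-95) = (-126 + (-2)² - 5*(-2)) - 1*(-95) = (-126 + 4 + 10) + 95 = -112 + 95 = -17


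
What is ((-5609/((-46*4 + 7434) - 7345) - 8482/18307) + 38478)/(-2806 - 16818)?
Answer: -67021469043/34129373960 ≈ -1.9637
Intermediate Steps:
((-5609/((-46*4 + 7434) - 7345) - 8482/18307) + 38478)/(-2806 - 16818) = ((-5609/((-184 + 7434) - 7345) - 8482*1/18307) + 38478)/(-19624) = ((-5609/(7250 - 7345) - 8482/18307) + 38478)*(-1/19624) = ((-5609/(-95) - 8482/18307) + 38478)*(-1/19624) = ((-5609*(-1/95) - 8482/18307) + 38478)*(-1/19624) = ((5609/95 - 8482/18307) + 38478)*(-1/19624) = (101878173/1739165 + 38478)*(-1/19624) = (67021469043/1739165)*(-1/19624) = -67021469043/34129373960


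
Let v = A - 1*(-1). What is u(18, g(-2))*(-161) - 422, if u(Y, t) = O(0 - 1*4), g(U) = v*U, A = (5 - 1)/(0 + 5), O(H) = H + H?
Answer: 866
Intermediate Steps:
O(H) = 2*H
A = ⅘ (A = 4/5 = 4*(⅕) = ⅘ ≈ 0.80000)
v = 9/5 (v = ⅘ - 1*(-1) = ⅘ + 1 = 9/5 ≈ 1.8000)
g(U) = 9*U/5
u(Y, t) = -8 (u(Y, t) = 2*(0 - 1*4) = 2*(0 - 4) = 2*(-4) = -8)
u(18, g(-2))*(-161) - 422 = -8*(-161) - 422 = 1288 - 422 = 866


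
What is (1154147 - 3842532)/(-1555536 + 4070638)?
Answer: -2688385/2515102 ≈ -1.0689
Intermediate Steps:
(1154147 - 3842532)/(-1555536 + 4070638) = -2688385/2515102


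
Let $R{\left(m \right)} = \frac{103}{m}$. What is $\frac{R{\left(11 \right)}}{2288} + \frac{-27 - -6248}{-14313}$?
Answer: $- \frac{11930453}{27709968} \approx -0.43055$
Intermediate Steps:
$\frac{R{\left(11 \right)}}{2288} + \frac{-27 - -6248}{-14313} = \frac{103 \cdot \frac{1}{11}}{2288} + \frac{-27 - -6248}{-14313} = 103 \cdot \frac{1}{11} \cdot \frac{1}{2288} + \left(-27 + 6248\right) \left(- \frac{1}{14313}\right) = \frac{103}{11} \cdot \frac{1}{2288} + 6221 \left(- \frac{1}{14313}\right) = \frac{103}{25168} - \frac{6221}{14313} = - \frac{11930453}{27709968}$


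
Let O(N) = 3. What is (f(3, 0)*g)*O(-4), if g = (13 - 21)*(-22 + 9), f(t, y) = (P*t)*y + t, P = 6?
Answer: 936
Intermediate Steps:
f(t, y) = t + 6*t*y (f(t, y) = (6*t)*y + t = 6*t*y + t = t + 6*t*y)
g = 104 (g = -8*(-13) = 104)
(f(3, 0)*g)*O(-4) = ((3*(1 + 6*0))*104)*3 = ((3*(1 + 0))*104)*3 = ((3*1)*104)*3 = (3*104)*3 = 312*3 = 936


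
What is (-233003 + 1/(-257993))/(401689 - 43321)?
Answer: -15028285745/23114108856 ≈ -0.65018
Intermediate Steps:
(-233003 + 1/(-257993))/(401689 - 43321) = (-233003 - 1/257993)/358368 = -60113142980/257993*1/358368 = -15028285745/23114108856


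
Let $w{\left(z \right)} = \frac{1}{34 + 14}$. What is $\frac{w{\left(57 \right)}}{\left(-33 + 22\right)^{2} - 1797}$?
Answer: $- \frac{1}{80448} \approx -1.243 \cdot 10^{-5}$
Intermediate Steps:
$w{\left(z \right)} = \frac{1}{48}$
$\frac{w{\left(57 \right)}}{\left(-33 + 22\right)^{2} - 1797} = \frac{1}{48 \left(\left(-33 + 22\right)^{2} - 1797\right)} = \frac{1}{48 \left(\left(-11\right)^{2} - 1797\right)} = \frac{1}{48 \left(121 - 1797\right)} = \frac{1}{48 \left(-1676\right)} = \frac{1}{48} \left(- \frac{1}{1676}\right) = - \frac{1}{80448}$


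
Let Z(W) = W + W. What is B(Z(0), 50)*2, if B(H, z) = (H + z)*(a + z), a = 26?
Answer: 7600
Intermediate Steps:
Z(W) = 2*W
B(H, z) = (26 + z)*(H + z) (B(H, z) = (H + z)*(26 + z) = (26 + z)*(H + z))
B(Z(0), 50)*2 = (50**2 + 26*(2*0) + 26*50 + (2*0)*50)*2 = (2500 + 26*0 + 1300 + 0*50)*2 = (2500 + 0 + 1300 + 0)*2 = 3800*2 = 7600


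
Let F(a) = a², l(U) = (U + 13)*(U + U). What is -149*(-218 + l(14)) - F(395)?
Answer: -236187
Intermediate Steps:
l(U) = 2*U*(13 + U) (l(U) = (13 + U)*(2*U) = 2*U*(13 + U))
-149*(-218 + l(14)) - F(395) = -149*(-218 + 2*14*(13 + 14)) - 1*395² = -149*(-218 + 2*14*27) - 1*156025 = -149*(-218 + 756) - 156025 = -149*538 - 156025 = -80162 - 156025 = -236187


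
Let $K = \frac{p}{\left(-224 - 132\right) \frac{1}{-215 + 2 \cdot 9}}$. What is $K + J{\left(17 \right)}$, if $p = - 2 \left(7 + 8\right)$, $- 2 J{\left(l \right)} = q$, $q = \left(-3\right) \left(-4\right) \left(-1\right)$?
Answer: $- \frac{1887}{178} \approx -10.601$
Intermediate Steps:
$q = -12$ ($q = 12 \left(-1\right) = -12$)
$J{\left(l \right)} = 6$ ($J{\left(l \right)} = \left(- \frac{1}{2}\right) \left(-12\right) = 6$)
$p = -30$ ($p = \left(-2\right) 15 = -30$)
$K = - \frac{2955}{178}$ ($K = - \frac{30}{\left(-224 - 132\right) \frac{1}{-215 + 2 \cdot 9}} = - \frac{30}{\left(-356\right) \frac{1}{-215 + 18}} = - \frac{30}{\left(-356\right) \frac{1}{-197}} = - \frac{30}{\left(-356\right) \left(- \frac{1}{197}\right)} = - \frac{30}{\frac{356}{197}} = \left(-30\right) \frac{197}{356} = - \frac{2955}{178} \approx -16.601$)
$K + J{\left(17 \right)} = - \frac{2955}{178} + 6 = - \frac{1887}{178}$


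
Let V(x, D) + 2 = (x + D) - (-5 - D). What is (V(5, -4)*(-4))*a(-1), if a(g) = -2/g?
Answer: 0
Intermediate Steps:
V(x, D) = 3 + x + 2*D (V(x, D) = -2 + ((x + D) - (-5 - D)) = -2 + ((D + x) + (5 + D)) = -2 + (5 + x + 2*D) = 3 + x + 2*D)
(V(5, -4)*(-4))*a(-1) = ((3 + 5 + 2*(-4))*(-4))*(-2/(-1)) = ((3 + 5 - 8)*(-4))*(-2*(-1)) = (0*(-4))*2 = 0*2 = 0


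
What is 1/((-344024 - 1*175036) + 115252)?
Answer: -1/403808 ≈ -2.4764e-6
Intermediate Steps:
1/((-344024 - 1*175036) + 115252) = 1/((-344024 - 175036) + 115252) = 1/(-519060 + 115252) = 1/(-403808) = -1/403808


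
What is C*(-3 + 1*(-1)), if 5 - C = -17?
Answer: -88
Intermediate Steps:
C = 22 (C = 5 - 1*(-17) = 5 + 17 = 22)
C*(-3 + 1*(-1)) = 22*(-3 + 1*(-1)) = 22*(-3 - 1) = 22*(-4) = -88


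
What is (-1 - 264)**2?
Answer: 70225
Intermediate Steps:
(-1 - 264)**2 = (-265)**2 = 70225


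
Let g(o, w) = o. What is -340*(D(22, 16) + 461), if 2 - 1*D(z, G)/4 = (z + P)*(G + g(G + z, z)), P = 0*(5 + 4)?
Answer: 1456220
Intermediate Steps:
P = 0 (P = 0*9 = 0)
D(z, G) = 8 - 4*z*(z + 2*G) (D(z, G) = 8 - 4*(z + 0)*(G + (G + z)) = 8 - 4*z*(z + 2*G))
-340*(D(22, 16) + 461) = -340*((8 - 4*16*22 - 4*22*(16 + 22)) + 461) = -340*((8 - 1408 - 4*22*38) + 461) = -340*((8 - 1408 - 3344) + 461) = -340*(-4744 + 461) = -340*(-4283) = 1456220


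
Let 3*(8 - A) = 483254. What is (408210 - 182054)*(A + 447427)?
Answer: 194279537956/3 ≈ 6.4760e+10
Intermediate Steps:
A = -483230/3 (A = 8 - ⅓*483254 = 8 - 483254/3 = -483230/3 ≈ -1.6108e+5)
(408210 - 182054)*(A + 447427) = (408210 - 182054)*(-483230/3 + 447427) = 226156*(859051/3) = 194279537956/3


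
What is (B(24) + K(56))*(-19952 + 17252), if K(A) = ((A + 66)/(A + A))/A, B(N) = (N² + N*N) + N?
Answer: -2489397975/784 ≈ -3.1753e+6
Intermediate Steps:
B(N) = N + 2*N² (B(N) = (N² + N²) + N = 2*N² + N = N + 2*N²)
K(A) = (66 + A)/(2*A²) (K(A) = ((66 + A)/((2*A)))/A = ((66 + A)*(1/(2*A)))/A = ((66 + A)/(2*A))/A = (66 + A)/(2*A²))
(B(24) + K(56))*(-19952 + 17252) = (24*(1 + 2*24) + (½)*(66 + 56)/56²)*(-19952 + 17252) = (24*(1 + 48) + (½)*(1/3136)*122)*(-2700) = (24*49 + 61/3136)*(-2700) = (1176 + 61/3136)*(-2700) = (3687997/3136)*(-2700) = -2489397975/784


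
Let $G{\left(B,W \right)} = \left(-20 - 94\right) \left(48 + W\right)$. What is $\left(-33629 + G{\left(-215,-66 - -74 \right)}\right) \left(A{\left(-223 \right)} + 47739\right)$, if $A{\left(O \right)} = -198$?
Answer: $-1902258033$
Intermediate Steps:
$G{\left(B,W \right)} = -5472 - 114 W$ ($G{\left(B,W \right)} = - 114 \left(48 + W\right) = -5472 - 114 W$)
$\left(-33629 + G{\left(-215,-66 - -74 \right)}\right) \left(A{\left(-223 \right)} + 47739\right) = \left(-33629 - \left(5472 + 114 \left(-66 - -74\right)\right)\right) \left(-198 + 47739\right) = \left(-33629 - \left(5472 + 114 \left(-66 + 74\right)\right)\right) 47541 = \left(-33629 - 6384\right) 47541 = \left(-40013\right) 47541 = -1902258033$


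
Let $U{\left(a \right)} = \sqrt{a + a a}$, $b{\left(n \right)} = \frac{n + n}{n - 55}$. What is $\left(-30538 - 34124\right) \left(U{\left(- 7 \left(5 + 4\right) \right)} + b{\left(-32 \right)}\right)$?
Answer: $- \frac{1379456}{29} - 193986 \sqrt{434} \approx -4.0888 \cdot 10^{6}$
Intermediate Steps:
$b{\left(n \right)} = \frac{2 n}{-55 + n}$
$U{\left(a \right)} = \sqrt{a + a^{2}}$
$\left(-30538 - 34124\right) \left(U{\left(- 7 \left(5 + 4\right) \right)} + b{\left(-32 \right)}\right) = \left(-30538 - 34124\right) \left(\sqrt{- 7 \left(5 + 4\right) \left(1 - 7 \left(5 + 4\right)\right)} + 2 \left(-32\right) \frac{1}{-55 - 32}\right) = - 64662 \left(\sqrt{\left(-7\right) 9 \left(1 - 63\right)} + 2 \left(-32\right) \frac{1}{-87}\right) = - 64662 \left(\sqrt{- 63 \left(1 - 63\right)} + 2 \left(-32\right) \left(- \frac{1}{87}\right)\right) = - 64662 \left(\sqrt{\left(-63\right) \left(-62\right)} + \frac{64}{87}\right) = - 64662 \left(\sqrt{3906} + \frac{64}{87}\right) = - 64662 \left(3 \sqrt{434} + \frac{64}{87}\right) = - 64662 \left(\frac{64}{87} + 3 \sqrt{434}\right) = - \frac{1379456}{29} - 193986 \sqrt{434}$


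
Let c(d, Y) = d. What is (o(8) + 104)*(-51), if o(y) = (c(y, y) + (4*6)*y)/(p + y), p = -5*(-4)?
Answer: -39678/7 ≈ -5668.3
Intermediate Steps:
p = 20
o(y) = 25*y/(20 + y) (o(y) = (y + (4*6)*y)/(20 + y) = (y + 24*y)/(20 + y) = (25*y)/(20 + y) = 25*y/(20 + y))
(o(8) + 104)*(-51) = (25*8/(20 + 8) + 104)*(-51) = (25*8/28 + 104)*(-51) = (25*8*(1/28) + 104)*(-51) = (50/7 + 104)*(-51) = (778/7)*(-51) = -39678/7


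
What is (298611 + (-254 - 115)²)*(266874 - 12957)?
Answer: 110396001924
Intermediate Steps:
(298611 + (-254 - 115)²)*(266874 - 12957) = (298611 + (-369)²)*253917 = (298611 + 136161)*253917 = 434772*253917 = 110396001924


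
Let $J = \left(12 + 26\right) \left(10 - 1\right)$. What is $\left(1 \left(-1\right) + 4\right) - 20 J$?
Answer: $-6837$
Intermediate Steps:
$J = 342$ ($J = 38 \cdot 9 = 342$)
$\left(1 \left(-1\right) + 4\right) - 20 J = \left(1 \left(-1\right) + 4\right) - 6840 = \left(-1 + 4\right) - 6840 = 3 - 6840 = -6837$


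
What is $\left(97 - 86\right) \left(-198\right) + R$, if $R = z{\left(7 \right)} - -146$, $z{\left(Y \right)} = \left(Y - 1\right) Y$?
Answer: $-1990$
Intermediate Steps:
$z{\left(Y \right)} = Y \left(-1 + Y\right)$ ($z{\left(Y \right)} = \left(-1 + Y\right) Y = Y \left(-1 + Y\right)$)
$R = 188$ ($R = 7 \left(-1 + 7\right) - -146 = 7 \cdot 6 + 146 = 42 + 146 = 188$)
$\left(97 - 86\right) \left(-198\right) + R = \left(97 - 86\right) \left(-198\right) + 188 = 11 \left(-198\right) + 188 = -2178 + 188 = -1990$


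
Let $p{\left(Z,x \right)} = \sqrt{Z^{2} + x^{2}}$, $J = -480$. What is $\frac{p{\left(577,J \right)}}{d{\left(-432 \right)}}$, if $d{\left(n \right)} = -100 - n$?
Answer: $\frac{\sqrt{563329}}{332} \approx 2.2607$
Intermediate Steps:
$\frac{p{\left(577,J \right)}}{d{\left(-432 \right)}} = \frac{\sqrt{577^{2} + \left(-480\right)^{2}}}{-100 - -432} = \frac{\sqrt{332929 + 230400}}{-100 + 432} = \frac{\sqrt{563329}}{332}$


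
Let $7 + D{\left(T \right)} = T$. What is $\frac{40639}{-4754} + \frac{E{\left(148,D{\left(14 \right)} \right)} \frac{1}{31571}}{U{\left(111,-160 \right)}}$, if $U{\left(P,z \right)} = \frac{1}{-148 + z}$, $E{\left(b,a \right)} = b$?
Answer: $- \frac{1499720205}{150088534} \approx -9.9922$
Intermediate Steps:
$D{\left(T \right)} = -7 + T$
$\frac{40639}{-4754} + \frac{E{\left(148,D{\left(14 \right)} \right)} \frac{1}{31571}}{U{\left(111,-160 \right)}} = \frac{40639}{-4754} + \frac{148 \cdot \frac{1}{31571}}{\frac{1}{-148 - 160}} = 40639 \left(- \frac{1}{4754}\right) + \frac{148 \cdot \frac{1}{31571}}{\frac{1}{-308}} = - \frac{40639}{4754} + \frac{148}{31571 \left(- \frac{1}{308}\right)} = - \frac{40639}{4754} + \frac{148}{31571} \left(-308\right) = - \frac{40639}{4754} - \frac{45584}{31571} = - \frac{1499720205}{150088534}$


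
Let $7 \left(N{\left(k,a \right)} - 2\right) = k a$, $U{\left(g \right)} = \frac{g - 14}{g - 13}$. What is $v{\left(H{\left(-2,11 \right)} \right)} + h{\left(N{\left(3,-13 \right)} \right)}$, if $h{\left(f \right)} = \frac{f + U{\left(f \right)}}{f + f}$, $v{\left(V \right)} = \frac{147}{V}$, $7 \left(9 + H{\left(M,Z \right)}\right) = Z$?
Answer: $- \frac{1465543}{75400} \approx -19.437$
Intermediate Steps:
$H{\left(M,Z \right)} = -9 + \frac{Z}{7}$
$U{\left(g \right)} = \frac{-14 + g}{-13 + g}$
$N{\left(k,a \right)} = 2 + \frac{a k}{7}$ ($N{\left(k,a \right)} = 2 + \frac{k a}{7} = 2 + \frac{a k}{7}$)
$h{\left(f \right)} = \frac{f + \frac{-14 + f}{-13 + f}}{2 f}$ ($h{\left(f \right)} = \frac{f + \frac{-14 + f}{-13 + f}}{f + f} = \frac{f + \frac{-14 + f}{-13 + f}}{2 f}$)
$v{\left(H{\left(-2,11 \right)} \right)} + h{\left(N{\left(3,-13 \right)} \right)} = \frac{147}{-9 + \frac{1}{7} \cdot 11} + \frac{-14 + \left(2 + \frac{1}{7} \left(-13\right) 3\right) + \left(2 + \frac{1}{7} \left(-13\right) 3\right) \left(-13 + \left(2 + \frac{1}{7} \left(-13\right) 3\right)\right)}{2 \left(2 + \frac{1}{7} \left(-13\right) 3\right) \left(-13 + \left(2 + \frac{1}{7} \left(-13\right) 3\right)\right)} = \frac{147}{-9 + \frac{11}{7}} + \frac{-14 + \left(2 - \frac{39}{7}\right) + \left(2 - \frac{39}{7}\right) \left(-13 + \left(2 - \frac{39}{7}\right)\right)}{2 \left(2 - \frac{39}{7}\right) \left(-13 + \left(2 - \frac{39}{7}\right)\right)} = \frac{147}{- \frac{52}{7}} + \frac{-14 - \frac{25}{7} - \frac{25 \left(-13 - \frac{25}{7}\right)}{7}}{2 \left(- \frac{25}{7}\right) \left(-13 - \frac{25}{7}\right)} = 147 \left(- \frac{7}{52}\right) + \frac{1}{2} \left(- \frac{7}{25}\right) \frac{1}{- \frac{116}{7}} \left(-14 - \frac{25}{7} - - \frac{2900}{49}\right) = - \frac{1029}{52} + \frac{1}{2} \left(- \frac{7}{25}\right) \left(- \frac{7}{116}\right) \left(-14 - \frac{25}{7} + \frac{2900}{49}\right) = - \frac{1029}{52} + \frac{1}{2} \left(- \frac{7}{25}\right) \left(- \frac{7}{116}\right) \frac{2039}{49} = - \frac{1029}{52} + \frac{2039}{5800} = - \frac{1465543}{75400}$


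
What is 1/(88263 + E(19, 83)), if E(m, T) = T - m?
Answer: 1/88327 ≈ 1.1322e-5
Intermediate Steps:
1/(88263 + E(19, 83)) = 1/(88263 + (83 - 1*19)) = 1/(88263 + (83 - 19)) = 1/(88263 + 64) = 1/88327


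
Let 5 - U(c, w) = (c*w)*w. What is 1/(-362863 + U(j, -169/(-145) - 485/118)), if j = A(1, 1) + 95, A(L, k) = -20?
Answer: -11710084/4256713000139 ≈ -2.7510e-6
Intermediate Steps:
j = 75 (j = -20 + 95 = 75)
U(c, w) = 5 - c*w² (U(c, w) = 5 - c*w*w = 5 - c*w²)
1/(-362863 + U(j, -169/(-145) - 485/118)) = 1/(-362863 + (5 - 1*75*(-169/(-145) - 485/118)²)) = 1/(-362863 + (5 - 1*75*(-169*(-1/145) - 485*1/118)²)) = 1/(-362863 + (5 - 1*75*(169/145 - 485/118)²)) = 1/(-362863 + (5 - 1*75*(-50383/17110)²)) = 1/(-362863 + (5 - 1*75*2538446689/292752100)) = 1/(-362863 + (5 - 7615340067/11710084)) = 1/(-362863 - 7556789647/11710084) = 1/(-4256713000139/11710084) = -11710084/4256713000139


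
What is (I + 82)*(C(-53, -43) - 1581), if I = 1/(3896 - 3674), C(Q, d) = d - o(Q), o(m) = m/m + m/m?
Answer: -4933555/37 ≈ -1.3334e+5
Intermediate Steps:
o(m) = 2 (o(m) = 1 + 1 = 2)
C(Q, d) = -2 + d (C(Q, d) = d - 1*2 = d - 2 = -2 + d)
I = 1/222 ≈ 0.0045045
(I + 82)*(C(-53, -43) - 1581) = (1/222 + 82)*((-2 - 43) - 1581) = 18205*(-45 - 1581)/222 = (18205/222)*(-1626) = -4933555/37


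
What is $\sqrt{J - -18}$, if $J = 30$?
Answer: $4 \sqrt{3} \approx 6.9282$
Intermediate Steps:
$\sqrt{J - -18} = \sqrt{30 - -18} = \sqrt{30 + \left(-86 + 104\right)} = \sqrt{30 + 18} = \sqrt{48} = 4 \sqrt{3}$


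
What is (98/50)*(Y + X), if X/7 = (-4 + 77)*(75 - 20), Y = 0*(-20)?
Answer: 275429/5 ≈ 55086.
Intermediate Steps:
Y = 0
X = 28105 (X = 7*((-4 + 77)*(75 - 20)) = 7*(73*55) = 7*4015 = 28105)
(98/50)*(Y + X) = (98/50)*(0 + 28105) = (98*(1/50))*28105 = (49/25)*28105 = 275429/5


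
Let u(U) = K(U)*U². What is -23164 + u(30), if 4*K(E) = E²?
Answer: 179336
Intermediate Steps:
K(E) = E²/4
u(U) = U⁴/4 (u(U) = (U²/4)*U² = U⁴/4)
-23164 + u(30) = -23164 + (¼)*30⁴ = -23164 + (¼)*810000 = -23164 + 202500 = 179336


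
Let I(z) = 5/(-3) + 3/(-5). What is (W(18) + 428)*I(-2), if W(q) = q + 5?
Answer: -15334/15 ≈ -1022.3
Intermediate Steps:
I(z) = -34/15 (I(z) = 5*(-1/3) + 3*(-1/5) = -5/3 - 3/5 = -34/15)
W(q) = 5 + q
(W(18) + 428)*I(-2) = ((5 + 18) + 428)*(-34/15) = (23 + 428)*(-34/15) = 451*(-34/15) = -15334/15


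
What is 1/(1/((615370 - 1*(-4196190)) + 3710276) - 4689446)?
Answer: -8521836/39962689742855 ≈ -2.1324e-7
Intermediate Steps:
1/(1/((615370 - 1*(-4196190)) + 3710276) - 4689446) = 1/(1/((615370 + 4196190) + 3710276) - 4689446) = 1/(1/(4811560 + 3710276) - 4689446) = 1/(1/8521836 - 4689446) = 1/(-39962689742855/8521836) = -8521836/39962689742855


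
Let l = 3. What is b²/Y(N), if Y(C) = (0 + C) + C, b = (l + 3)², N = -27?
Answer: -24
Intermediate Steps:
b = 36 (b = (3 + 3)² = 6² = 36)
Y(C) = 2*C (Y(C) = C + C = 2*C)
b²/Y(N) = 36²/((2*(-27))) = 1296/(-54) = 1296*(-1/54) = -24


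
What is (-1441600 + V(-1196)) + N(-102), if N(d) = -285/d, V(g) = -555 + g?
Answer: -49073839/34 ≈ -1.4433e+6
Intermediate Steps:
(-1441600 + V(-1196)) + N(-102) = (-1441600 + (-555 - 1196)) - 285/(-102) = (-1441600 - 1751) - 285*(-1/102) = -1443351 + 95/34 = -49073839/34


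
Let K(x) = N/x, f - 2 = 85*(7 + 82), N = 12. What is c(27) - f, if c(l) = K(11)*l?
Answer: -82913/11 ≈ -7537.5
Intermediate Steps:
f = 7567 (f = 2 + 85*(7 + 82) = 2 + 85*89 = 2 + 7565 = 7567)
K(x) = 12/x
c(l) = 12*l/11 (c(l) = (12/11)*l = (12*(1/11))*l = 12*l/11)
c(27) - f = (12/11)*27 - 1*7567 = 324/11 - 7567 = -82913/11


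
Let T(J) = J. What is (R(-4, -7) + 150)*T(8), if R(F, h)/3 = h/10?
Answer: 5916/5 ≈ 1183.2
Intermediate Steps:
R(F, h) = 3*h/10 (R(F, h) = 3*(h/10) = 3*h/10)
(R(-4, -7) + 150)*T(8) = ((3/10)*(-7) + 150)*8 = (-21/10 + 150)*8 = (1479/10)*8 = 5916/5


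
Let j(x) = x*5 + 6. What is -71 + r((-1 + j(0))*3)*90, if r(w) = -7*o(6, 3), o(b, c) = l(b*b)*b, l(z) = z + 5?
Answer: -155051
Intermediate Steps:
j(x) = 6 + 5*x (j(x) = 5*x + 6 = 6 + 5*x)
l(z) = 5 + z
o(b, c) = b*(5 + b²) (o(b, c) = (5 + b*b)*b = (5 + b²)*b = b*(5 + b²))
r(w) = -1722 (r(w) = -42*(5 + 6²) = -42*(5 + 36) = -42*41 = -7*246 = -1722)
-71 + r((-1 + j(0))*3)*90 = -71 - 1722*90 = -71 - 154980 = -155051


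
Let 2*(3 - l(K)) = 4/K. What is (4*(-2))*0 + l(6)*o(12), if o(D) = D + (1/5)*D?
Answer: 192/5 ≈ 38.400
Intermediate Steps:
l(K) = 3 - 2/K
o(D) = 6*D/5 (o(D) = D + (1*(⅕))*D = D + D/5 = 6*D/5)
(4*(-2))*0 + l(6)*o(12) = (4*(-2))*0 + (3 - 2/6)*((6/5)*12) = -8*0 + (3 - 2*⅙)*(72/5) = 0 + (3 - ⅓)*(72/5) = 0 + (8/3)*(72/5) = 0 + 192/5 = 192/5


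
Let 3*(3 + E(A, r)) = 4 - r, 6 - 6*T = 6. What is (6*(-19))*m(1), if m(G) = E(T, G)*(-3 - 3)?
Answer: -1368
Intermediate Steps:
T = 0 (T = 1 - ⅙*6 = 1 - 1 = 0)
E(A, r) = -5/3 - r/3 (E(A, r) = -3 + (4 - r)/3 = -3 + (4/3 - r/3) = -5/3 - r/3)
m(G) = 10 + 2*G (m(G) = (-5/3 - G/3)*(-3 - 3) = (-5/3 - G/3)*(-6) = 10 + 2*G)
(6*(-19))*m(1) = (6*(-19))*(10 + 2*1) = -114*(10 + 2) = -114*12 = -1368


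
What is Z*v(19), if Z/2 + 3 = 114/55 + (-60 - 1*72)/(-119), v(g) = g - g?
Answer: 0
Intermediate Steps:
v(g) = 0
Z = 2382/6545 (Z = -6 + 2*(114/55 + (-60 - 1*72)/(-119)) = -6 + 2*(114*(1/55) + (-60 - 72)*(-1/119)) = -6 + 2*(114/55 - 132*(-1/119)) = -6 + 2*(114/55 + 132/119) = -6 + 2*(20826/6545) = -6 + 41652/6545 = 2382/6545 ≈ 0.36394)
Z*v(19) = (2382/6545)*0 = 0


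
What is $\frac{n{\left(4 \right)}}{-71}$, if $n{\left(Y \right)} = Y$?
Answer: $- \frac{4}{71} \approx -0.056338$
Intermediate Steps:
$\frac{n{\left(4 \right)}}{-71} = \frac{4}{-71} = 4 \left(- \frac{1}{71}\right) = - \frac{4}{71}$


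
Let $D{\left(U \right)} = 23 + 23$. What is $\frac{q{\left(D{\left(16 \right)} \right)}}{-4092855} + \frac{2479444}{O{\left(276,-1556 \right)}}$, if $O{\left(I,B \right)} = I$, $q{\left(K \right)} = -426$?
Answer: $\frac{845667074183}{94135665} \approx 8983.5$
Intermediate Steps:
$D{\left(U \right)} = 46$
$\frac{q{\left(D{\left(16 \right)} \right)}}{-4092855} + \frac{2479444}{O{\left(276,-1556 \right)}} = - \frac{426}{-4092855} + \frac{2479444}{276} = \left(-426\right) \left(- \frac{1}{4092855}\right) + 2479444 \cdot \frac{1}{276} = \frac{142}{1364285} + \frac{619861}{69} = \frac{845667074183}{94135665}$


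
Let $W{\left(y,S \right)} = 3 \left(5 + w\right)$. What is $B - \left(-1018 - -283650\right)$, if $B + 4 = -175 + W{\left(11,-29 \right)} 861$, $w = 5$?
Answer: $-256981$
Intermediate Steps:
$W{\left(y,S \right)} = 30$ ($W{\left(y,S \right)} = 3 \left(5 + 5\right) = 3 \cdot 10 = 30$)
$B = 25651$ ($B = -4 + \left(-175 + 30 \cdot 861\right) = -4 + \left(-175 + 25830\right) = -4 + 25655 = 25651$)
$B - \left(-1018 - -283650\right) = 25651 - \left(-1018 - -283650\right) = 25651 - \left(-1018 + 283650\right) = 25651 - 282632 = -256981$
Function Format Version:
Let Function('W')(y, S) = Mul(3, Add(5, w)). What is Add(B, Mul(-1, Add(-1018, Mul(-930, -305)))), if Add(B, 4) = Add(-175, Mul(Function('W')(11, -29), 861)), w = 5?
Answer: -256981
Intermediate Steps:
Function('W')(y, S) = 30 (Function('W')(y, S) = Mul(3, Add(5, 5)) = Mul(3, 10) = 30)
B = 25651 (B = Add(-4, Add(-175, Mul(30, 861))) = Add(-4, Add(-175, 25830)) = Add(-4, 25655) = 25651)
Add(B, Mul(-1, Add(-1018, Mul(-930, -305)))) = Add(25651, Mul(-1, Add(-1018, Mul(-930, -305)))) = Add(25651, Mul(-1, Add(-1018, 283650))) = Add(25651, Mul(-1, 282632)) = Add(25651, -282632) = -256981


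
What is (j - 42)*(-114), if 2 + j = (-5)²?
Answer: 2166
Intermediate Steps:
j = 23 (j = -2 + (-5)² = -2 + 25 = 23)
(j - 42)*(-114) = (23 - 42)*(-114) = -19*(-114) = 2166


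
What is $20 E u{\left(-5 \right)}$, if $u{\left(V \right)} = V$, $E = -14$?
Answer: $1400$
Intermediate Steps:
$20 E u{\left(-5 \right)} = 20 \left(-14\right) \left(-5\right) = \left(-280\right) \left(-5\right) = 1400$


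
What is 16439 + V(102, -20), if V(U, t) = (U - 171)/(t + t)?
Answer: 657629/40 ≈ 16441.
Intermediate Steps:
V(U, t) = (-171 + U)/(2*t) (V(U, t) = (-171 + U)/((2*t)) = (-171 + U)*(1/(2*t)) = (-171 + U)/(2*t))
16439 + V(102, -20) = 16439 + (1/2)*(-171 + 102)/(-20) = 16439 + (1/2)*(-1/20)*(-69) = 16439 + 69/40 = 657629/40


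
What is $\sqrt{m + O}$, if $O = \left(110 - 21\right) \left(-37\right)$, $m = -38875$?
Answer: $2 i \sqrt{10542} \approx 205.35 i$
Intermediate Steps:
$O = -3293$ ($O = 89 \left(-37\right) = -3293$)
$\sqrt{m + O} = \sqrt{-38875 - 3293} = \sqrt{-42168} = 2 i \sqrt{10542}$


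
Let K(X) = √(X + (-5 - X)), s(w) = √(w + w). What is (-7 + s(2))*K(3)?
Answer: -5*I*√5 ≈ -11.18*I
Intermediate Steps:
s(w) = √2*√w (s(w) = √(2*w) = √2*√w)
K(X) = I*√5 (K(X) = √(-5) = I*√5)
(-7 + s(2))*K(3) = (-7 + √2*√2)*(I*√5) = (-7 + 2)*(I*√5) = -5*I*√5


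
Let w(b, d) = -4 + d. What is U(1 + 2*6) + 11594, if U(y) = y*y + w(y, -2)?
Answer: 11757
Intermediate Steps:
U(y) = -6 + y² (U(y) = y*y + (-4 - 2) = y² - 6 = -6 + y²)
U(1 + 2*6) + 11594 = (-6 + (1 + 2*6)²) + 11594 = (-6 + (1 + 12)²) + 11594 = (-6 + 13²) + 11594 = (-6 + 169) + 11594 = 163 + 11594 = 11757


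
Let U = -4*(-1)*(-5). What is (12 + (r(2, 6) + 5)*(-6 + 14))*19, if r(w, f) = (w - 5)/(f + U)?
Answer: 7144/7 ≈ 1020.6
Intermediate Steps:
U = -20 (U = 4*(-5) = -20)
r(w, f) = (-5 + w)/(-20 + f) (r(w, f) = (w - 5)/(f - 20) = (-5 + w)/(-20 + f))
(12 + (r(2, 6) + 5)*(-6 + 14))*19 = (12 + ((-5 + 2)/(-20 + 6) + 5)*(-6 + 14))*19 = (12 + (-3/(-14) + 5)*8)*19 = (12 + (-1/14*(-3) + 5)*8)*19 = (12 + (3/14 + 5)*8)*19 = (12 + (73/14)*8)*19 = (12 + 292/7)*19 = (376/7)*19 = 7144/7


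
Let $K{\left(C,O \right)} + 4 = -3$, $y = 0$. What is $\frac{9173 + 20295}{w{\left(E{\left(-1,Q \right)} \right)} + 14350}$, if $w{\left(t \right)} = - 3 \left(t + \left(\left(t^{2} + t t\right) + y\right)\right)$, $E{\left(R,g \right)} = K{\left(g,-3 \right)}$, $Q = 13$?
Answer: $\frac{29468}{14077} \approx 2.0933$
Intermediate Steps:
$K{\left(C,O \right)} = -7$ ($K{\left(C,O \right)} = -4 - 3 = -7$)
$E{\left(R,g \right)} = -7$
$w{\left(t \right)} = - 6 t^{2} - 3 t$ ($w{\left(t \right)} = - 3 \left(t + \left(\left(t^{2} + t t\right) + 0\right)\right) = - 3 \left(t + \left(\left(t^{2} + t^{2}\right) + 0\right)\right) = - 3 \left(t + \left(2 t^{2} + 0\right)\right) = - 3 \left(t + 2 t^{2}\right) = - 6 t^{2} - 3 t$)
$\frac{9173 + 20295}{w{\left(E{\left(-1,Q \right)} \right)} + 14350} = \frac{9173 + 20295}{3 \left(-7\right) \left(-1 - -14\right) + 14350} = \frac{29468}{3 \left(-7\right) \left(-1 + 14\right) + 14350} = \frac{29468}{3 \left(-7\right) 13 + 14350} = \frac{29468}{-273 + 14350} = \frac{29468}{14077}$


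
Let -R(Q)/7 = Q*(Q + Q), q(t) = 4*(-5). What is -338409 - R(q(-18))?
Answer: -332809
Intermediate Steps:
q(t) = -20
R(Q) = -14*Q² (R(Q) = -7*Q*(Q + Q) = -7*Q*2*Q = -14*Q²)
-338409 - R(q(-18)) = -338409 - (-14)*(-20)² = -338409 - (-14)*400 = -338409 - 1*(-5600) = -338409 + 5600 = -332809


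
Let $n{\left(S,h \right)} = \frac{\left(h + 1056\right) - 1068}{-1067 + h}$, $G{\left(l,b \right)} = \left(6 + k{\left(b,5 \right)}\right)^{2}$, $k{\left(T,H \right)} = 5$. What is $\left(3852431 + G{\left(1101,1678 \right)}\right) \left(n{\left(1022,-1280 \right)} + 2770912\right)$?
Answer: $\frac{25054423763241312}{2347} \approx 1.0675 \cdot 10^{13}$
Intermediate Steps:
$G{\left(l,b \right)} = 121$ ($G{\left(l,b \right)} = \left(6 + 5\right)^{2} = 11^{2} = 121$)
$n{\left(S,h \right)} = \frac{-12 + h}{-1067 + h}$ ($n{\left(S,h \right)} = \frac{\left(1056 + h\right) - 1068}{-1067 + h} = \frac{-12 + h}{-1067 + h}$)
$\left(3852431 + G{\left(1101,1678 \right)}\right) \left(n{\left(1022,-1280 \right)} + 2770912\right) = \left(3852431 + 121\right) \left(\frac{-12 - 1280}{-1067 - 1280} + 2770912\right) = 3852552 \left(\frac{1}{-2347} \left(-1292\right) + 2770912\right) = 3852552 \left(\left(- \frac{1}{2347}\right) \left(-1292\right) + 2770912\right) = 3852552 \left(\frac{1292}{2347} + 2770912\right) = 3852552 \cdot \frac{6503331756}{2347} = \frac{25054423763241312}{2347}$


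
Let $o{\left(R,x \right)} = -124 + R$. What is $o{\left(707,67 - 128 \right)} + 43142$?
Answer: $43725$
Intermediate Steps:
$o{\left(707,67 - 128 \right)} + 43142 = \left(-124 + 707\right) + 43142 = 583 + 43142 = 43725$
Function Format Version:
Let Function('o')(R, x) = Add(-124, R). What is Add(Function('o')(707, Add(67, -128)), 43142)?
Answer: 43725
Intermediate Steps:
Add(Function('o')(707, Add(67, -128)), 43142) = Add(Add(-124, 707), 43142) = Add(583, 43142) = 43725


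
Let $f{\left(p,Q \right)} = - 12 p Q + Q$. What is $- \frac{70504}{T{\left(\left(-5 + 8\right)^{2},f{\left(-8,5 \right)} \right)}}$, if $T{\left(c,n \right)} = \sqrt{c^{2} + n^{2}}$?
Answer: $- \frac{35252 \sqrt{235306}}{117653} \approx -145.34$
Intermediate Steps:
$f{\left(p,Q \right)} = Q - 12 Q p$ ($f{\left(p,Q \right)} = - 12 Q p + Q = Q - 12 Q p$)
$- \frac{70504}{T{\left(\left(-5 + 8\right)^{2},f{\left(-8,5 \right)} \right)}} = - \frac{70504}{\sqrt{\left(\left(-5 + 8\right)^{2}\right)^{2} + \left(5 \left(1 - -96\right)\right)^{2}}} = - \frac{70504}{\sqrt{\left(3^{2}\right)^{2} + \left(5 \left(1 + 96\right)\right)^{2}}} = - \frac{70504}{\sqrt{9^{2} + \left(5 \cdot 97\right)^{2}}} = - \frac{70504}{\sqrt{81 + 485^{2}}} = - \frac{70504}{\sqrt{81 + 235225}} = - \frac{70504}{\sqrt{235306}} = - 70504 \frac{\sqrt{235306}}{235306} = - \frac{35252 \sqrt{235306}}{117653}$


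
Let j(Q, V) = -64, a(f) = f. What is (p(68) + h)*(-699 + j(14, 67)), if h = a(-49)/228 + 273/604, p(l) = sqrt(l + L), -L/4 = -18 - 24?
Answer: -3113803/17214 - 1526*sqrt(59) ≈ -11902.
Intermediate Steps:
L = 168 (L = -4*(-18 - 24) = -4*(-42) = 168)
p(l) = sqrt(168 + l) (p(l) = sqrt(l + 168) = sqrt(168 + l))
h = 4081/17214 (h = -49/228 + 273/604 = 4081/17214 ≈ 0.23707)
(p(68) + h)*(-699 + j(14, 67)) = (sqrt(168 + 68) + 4081/17214)*(-699 - 64) = (sqrt(236) + 4081/17214)*(-763) = (2*sqrt(59) + 4081/17214)*(-763) = (4081/17214 + 2*sqrt(59))*(-763) = -3113803/17214 - 1526*sqrt(59)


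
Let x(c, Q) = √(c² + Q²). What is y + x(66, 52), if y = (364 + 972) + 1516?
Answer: 2852 + 2*√1765 ≈ 2936.0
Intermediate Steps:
x(c, Q) = √(Q² + c²)
y = 2852 (y = 1336 + 1516 = 2852)
y + x(66, 52) = 2852 + √(52² + 66²) = 2852 + √(2704 + 4356) = 2852 + √7060 = 2852 + 2*√1765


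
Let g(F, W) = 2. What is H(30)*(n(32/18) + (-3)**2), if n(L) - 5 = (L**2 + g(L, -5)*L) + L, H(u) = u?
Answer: 18220/27 ≈ 674.81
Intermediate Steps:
n(L) = 5 + L**2 + 3*L (n(L) = 5 + ((L**2 + 2*L) + L) = 5 + (L**2 + 3*L) = 5 + L**2 + 3*L)
H(30)*(n(32/18) + (-3)**2) = 30*((5 + (32/18)**2 + 3*(32/18)) + (-3)**2) = 30*((5 + (32*(1/18))**2 + 3*(32*(1/18))) + 9) = 30*((5 + (16/9)**2 + 3*(16/9)) + 9) = 30*((5 + 256/81 + 16/3) + 9) = 30*(1093/81 + 9) = 30*(1822/81) = 18220/27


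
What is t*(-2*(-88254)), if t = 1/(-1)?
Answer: -176508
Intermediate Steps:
t = -1
t*(-2*(-88254)) = -(-2)*(-88254) = -1*176508 = -176508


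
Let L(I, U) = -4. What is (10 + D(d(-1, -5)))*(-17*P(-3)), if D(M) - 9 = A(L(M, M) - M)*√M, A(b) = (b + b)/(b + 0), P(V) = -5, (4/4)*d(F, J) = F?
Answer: 1615 + 170*I ≈ 1615.0 + 170.0*I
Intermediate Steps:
d(F, J) = F
A(b) = 2 (A(b) = (2*b)/b = 2)
D(M) = 9 + 2*√M
(10 + D(d(-1, -5)))*(-17*P(-3)) = (10 + (9 + 2*√(-1)))*(-17*(-5)) = (10 + (9 + 2*I))*85 = (19 + 2*I)*85 = 1615 + 170*I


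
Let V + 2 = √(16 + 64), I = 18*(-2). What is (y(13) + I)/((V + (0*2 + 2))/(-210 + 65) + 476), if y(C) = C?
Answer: -11509085/238188016 - 667*√5/238188016 ≈ -0.048326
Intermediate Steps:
I = -36
V = -2 + 4*√5 (V = -2 + √(16 + 64) = -2 + √80 = -2 + 4*√5 ≈ 6.9443)
(y(13) + I)/((V + (0*2 + 2))/(-210 + 65) + 476) = (13 - 36)/(((-2 + 4*√5) + (0*2 + 2))/(-210 + 65) + 476) = -23/(((-2 + 4*√5) + (0 + 2))/(-145) + 476) = -23/(((-2 + 4*√5) + 2)*(-1/145) + 476) = -23/((4*√5)*(-1/145) + 476) = -23/(-4*√5/145 + 476) = -23/(476 - 4*√5/145)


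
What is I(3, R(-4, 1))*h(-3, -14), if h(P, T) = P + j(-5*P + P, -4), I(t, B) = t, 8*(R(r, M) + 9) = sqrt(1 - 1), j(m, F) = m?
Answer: 27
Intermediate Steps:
R(r, M) = -9 (R(r, M) = -9 + sqrt(1 - 1)/8 = -9 + sqrt(0)/8 = -9 + (1/8)*0 = -9 + 0 = -9)
h(P, T) = -3*P (h(P, T) = P + (-5*P + P) = P - 4*P = -3*P)
I(3, R(-4, 1))*h(-3, -14) = 3*(-3*(-3)) = 3*9 = 27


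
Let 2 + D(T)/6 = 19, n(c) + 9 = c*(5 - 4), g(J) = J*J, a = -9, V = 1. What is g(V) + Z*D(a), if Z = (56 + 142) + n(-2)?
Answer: 19075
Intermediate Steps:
g(J) = J²
n(c) = -9 + c (n(c) = -9 + c*(5 - 4) = -9 + c*1 = -9 + c)
D(T) = 102 (D(T) = -12 + 6*19 = -12 + 114 = 102)
Z = 187 (Z = (56 + 142) + (-9 - 2) = 198 - 11 = 187)
g(V) + Z*D(a) = 1² + 187*102 = 1 + 19074 = 19075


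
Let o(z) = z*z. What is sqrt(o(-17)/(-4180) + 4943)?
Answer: sqrt(21591216295)/2090 ≈ 70.306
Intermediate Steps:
o(z) = z**2
sqrt(o(-17)/(-4180) + 4943) = sqrt((-17)**2/(-4180) + 4943) = sqrt(289*(-1/4180) + 4943) = sqrt(-289/4180 + 4943) = sqrt(20661451/4180) = sqrt(21591216295)/2090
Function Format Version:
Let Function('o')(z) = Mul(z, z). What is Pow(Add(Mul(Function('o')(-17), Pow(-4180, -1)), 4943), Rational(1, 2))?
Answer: Mul(Rational(1, 2090), Pow(21591216295, Rational(1, 2))) ≈ 70.306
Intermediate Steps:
Function('o')(z) = Pow(z, 2)
Pow(Add(Mul(Function('o')(-17), Pow(-4180, -1)), 4943), Rational(1, 2)) = Pow(Add(Mul(Pow(-17, 2), Pow(-4180, -1)), 4943), Rational(1, 2)) = Pow(Add(Mul(289, Rational(-1, 4180)), 4943), Rational(1, 2)) = Pow(Add(Rational(-289, 4180), 4943), Rational(1, 2)) = Pow(Rational(20661451, 4180), Rational(1, 2)) = Mul(Rational(1, 2090), Pow(21591216295, Rational(1, 2)))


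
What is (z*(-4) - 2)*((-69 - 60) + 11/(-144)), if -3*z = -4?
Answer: 204457/216 ≈ 946.56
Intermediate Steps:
z = 4/3 (z = -⅓*(-4) = 4/3 ≈ 1.3333)
(z*(-4) - 2)*((-69 - 60) + 11/(-144)) = ((4/3)*(-4) - 2)*((-69 - 60) + 11/(-144)) = (-16/3 - 2)*(-129 + 11*(-1/144)) = -22*(-129 - 11/144)/3 = -22/3*(-18587/144) = 204457/216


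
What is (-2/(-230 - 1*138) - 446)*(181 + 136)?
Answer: -26013971/184 ≈ -1.4138e+5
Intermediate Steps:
(-2/(-230 - 1*138) - 446)*(181 + 136) = (-2/(-230 - 138) - 446)*317 = (-2/(-368) - 446)*317 = (-2*(-1/368) - 446)*317 = (1/184 - 446)*317 = -82063/184*317 = -26013971/184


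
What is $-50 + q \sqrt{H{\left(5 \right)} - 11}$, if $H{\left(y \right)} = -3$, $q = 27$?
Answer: $-50 + 27 i \sqrt{14} \approx -50.0 + 101.02 i$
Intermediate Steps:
$-50 + q \sqrt{H{\left(5 \right)} - 11} = -50 + 27 \sqrt{-3 - 11} = -50 + 27 \sqrt{-14} = -50 + 27 i \sqrt{14}$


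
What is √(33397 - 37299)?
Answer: I*√3902 ≈ 62.466*I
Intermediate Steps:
√(33397 - 37299) = √(-3902) = I*√3902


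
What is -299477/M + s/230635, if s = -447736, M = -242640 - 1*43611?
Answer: -59094999841/66019499385 ≈ -0.89511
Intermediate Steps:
M = -286251 (M = -242640 - 43611 = -286251)
-299477/M + s/230635 = -299477/(-286251) - 447736/230635 = -299477*(-1/286251) - 447736*1/230635 = 299477/286251 - 447736/230635 = -59094999841/66019499385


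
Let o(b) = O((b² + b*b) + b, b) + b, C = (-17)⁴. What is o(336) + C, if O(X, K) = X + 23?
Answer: 310008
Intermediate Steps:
O(X, K) = 23 + X
C = 83521
o(b) = 23 + 2*b + 2*b² (o(b) = (23 + ((b² + b*b) + b)) + b = (23 + ((b² + b²) + b)) + b = (23 + (2*b² + b)) + b = (23 + (b + 2*b²)) + b = (23 + b + 2*b²) + b = 23 + 2*b + 2*b²)
o(336) + C = (23 + 336 + 336*(1 + 2*336)) + 83521 = (23 + 336 + 336*(1 + 672)) + 83521 = (23 + 336 + 336*673) + 83521 = (23 + 336 + 226128) + 83521 = 226487 + 83521 = 310008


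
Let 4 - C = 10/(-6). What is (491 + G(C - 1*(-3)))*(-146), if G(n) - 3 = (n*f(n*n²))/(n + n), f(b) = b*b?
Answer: -22603430044/729 ≈ -3.1006e+7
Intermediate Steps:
C = 17/3 (C = 4 - 10/(-6) = 4 - 10*(-1)/6 = 4 - 1*(-5/3) = 4 + 5/3 = 17/3 ≈ 5.6667)
f(b) = b²
G(n) = 3 + n⁶/2 (G(n) = 3 + (n*(n*n²)²)/(n + n) = 3 + (n*(n³)²)/((2*n)) = 3 + (n*n⁶)*(1/(2*n)) = 3 + n⁷*(1/(2*n)) = 3 + n⁶/2)
(491 + G(C - 1*(-3)))*(-146) = (491 + (3 + (17/3 - 1*(-3))⁶/2))*(-146) = (491 + (3 + (17/3 + 3)⁶/2))*(-146) = (491 + (3 + (26/3)⁶/2))*(-146) = (491 + (3 + (½)*(308915776/729)))*(-146) = (491 + (3 + 154457888/729))*(-146) = (491 + 154460075/729)*(-146) = (154818014/729)*(-146) = -22603430044/729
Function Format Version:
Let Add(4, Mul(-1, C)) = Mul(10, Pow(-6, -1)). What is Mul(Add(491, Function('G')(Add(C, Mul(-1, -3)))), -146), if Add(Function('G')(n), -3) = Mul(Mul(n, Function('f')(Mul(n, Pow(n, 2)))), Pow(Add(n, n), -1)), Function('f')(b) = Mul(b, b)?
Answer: Rational(-22603430044, 729) ≈ -3.1006e+7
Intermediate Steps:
C = Rational(17, 3) (C = Add(4, Mul(-1, Mul(10, Pow(-6, -1)))) = Add(4, Mul(-1, Mul(10, Rational(-1, 6)))) = Add(4, Mul(-1, Rational(-5, 3))) = Add(4, Rational(5, 3)) = Rational(17, 3) ≈ 5.6667)
Function('f')(b) = Pow(b, 2)
Function('G')(n) = Add(3, Mul(Rational(1, 2), Pow(n, 6))) (Function('G')(n) = Add(3, Mul(Mul(n, Pow(Mul(n, Pow(n, 2)), 2)), Pow(Add(n, n), -1))) = Add(3, Mul(Mul(n, Pow(Pow(n, 3), 2)), Pow(Mul(2, n), -1))) = Add(3, Mul(Mul(n, Pow(n, 6)), Mul(Rational(1, 2), Pow(n, -1)))) = Add(3, Mul(Pow(n, 7), Mul(Rational(1, 2), Pow(n, -1)))) = Add(3, Mul(Rational(1, 2), Pow(n, 6))))
Mul(Add(491, Function('G')(Add(C, Mul(-1, -3)))), -146) = Mul(Add(491, Add(3, Mul(Rational(1, 2), Pow(Add(Rational(17, 3), Mul(-1, -3)), 6)))), -146) = Mul(Add(491, Add(3, Mul(Rational(1, 2), Pow(Add(Rational(17, 3), 3), 6)))), -146) = Mul(Add(491, Add(3, Mul(Rational(1, 2), Pow(Rational(26, 3), 6)))), -146) = Mul(Add(491, Add(3, Mul(Rational(1, 2), Rational(308915776, 729)))), -146) = Mul(Add(491, Add(3, Rational(154457888, 729))), -146) = Mul(Add(491, Rational(154460075, 729)), -146) = Mul(Rational(154818014, 729), -146) = Rational(-22603430044, 729)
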